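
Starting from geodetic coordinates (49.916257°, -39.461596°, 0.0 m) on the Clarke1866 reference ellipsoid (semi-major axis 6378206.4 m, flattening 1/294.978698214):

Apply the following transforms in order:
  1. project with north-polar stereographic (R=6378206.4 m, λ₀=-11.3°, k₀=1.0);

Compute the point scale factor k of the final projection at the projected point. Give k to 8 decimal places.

start: φ=49.916257°, λ=-39.461596°, h=0.000 m
→ into stereo (λ₀=-11.3°): φ=49.91625700°, λ−λ₀=-28.16159600°
scale k = 1.13307763

1.13307763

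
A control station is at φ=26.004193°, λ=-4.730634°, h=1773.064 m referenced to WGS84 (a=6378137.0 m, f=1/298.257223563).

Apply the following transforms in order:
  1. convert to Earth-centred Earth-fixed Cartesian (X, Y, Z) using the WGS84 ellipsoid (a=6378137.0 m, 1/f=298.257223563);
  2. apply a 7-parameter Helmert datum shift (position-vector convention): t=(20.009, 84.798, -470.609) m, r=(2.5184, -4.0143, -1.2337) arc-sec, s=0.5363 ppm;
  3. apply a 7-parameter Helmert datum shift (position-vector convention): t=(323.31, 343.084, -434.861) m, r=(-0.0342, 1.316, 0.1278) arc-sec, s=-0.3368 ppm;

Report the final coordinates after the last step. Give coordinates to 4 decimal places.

start: φ=26.004193°, λ=-4.730634°, h=1773.064 m
→ ECEF (a=6378137.000, f=1/298.257223563): X=5718166.5245, Y=-473196.9645, Z=2780256.8362
→ Helmert 7p (PV): X=5718132.6609, Y=-473180.5672, Z=2779893.2270
→ Helmert 7p (PV): X=5718472.0743, Y=-472833.3200, Z=2779421.0257

X=5718472.0743 m, Y=-472833.3200 m, Z=2779421.0257 m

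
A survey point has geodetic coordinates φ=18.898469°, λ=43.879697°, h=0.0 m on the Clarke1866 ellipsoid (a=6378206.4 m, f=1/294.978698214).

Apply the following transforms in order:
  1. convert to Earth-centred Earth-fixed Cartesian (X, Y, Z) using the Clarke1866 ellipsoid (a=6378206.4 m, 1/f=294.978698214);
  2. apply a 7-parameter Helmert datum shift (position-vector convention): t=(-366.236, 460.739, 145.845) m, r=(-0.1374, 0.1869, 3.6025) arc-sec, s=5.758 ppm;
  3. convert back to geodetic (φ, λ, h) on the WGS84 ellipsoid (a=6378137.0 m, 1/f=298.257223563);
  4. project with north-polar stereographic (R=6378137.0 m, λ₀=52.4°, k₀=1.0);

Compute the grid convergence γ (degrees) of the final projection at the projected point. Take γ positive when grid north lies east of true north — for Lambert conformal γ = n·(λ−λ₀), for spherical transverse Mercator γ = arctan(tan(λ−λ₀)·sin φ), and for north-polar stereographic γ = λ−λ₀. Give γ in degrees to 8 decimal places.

start: φ=18.898469°, λ=43.879697°, h=0.000 m
→ ECEF (a=6378206.400, f=1/294.978698214): X=4351108.8153, Y=4184196.9157, Z=2052596.7444
→ Helmert 7p (PV): X=4350696.4137, Y=4184759.1089, Z=2052747.6784
→ geod (Bowring, a=6378137.000): φ=18.89817475°, λ=43.88625631°, h=180.8828 m
→ into stereo (λ₀=52.4°): φ=18.89817475°, λ−λ₀=-8.51374369°
convergence γ = -8.51374369°

-8.51374369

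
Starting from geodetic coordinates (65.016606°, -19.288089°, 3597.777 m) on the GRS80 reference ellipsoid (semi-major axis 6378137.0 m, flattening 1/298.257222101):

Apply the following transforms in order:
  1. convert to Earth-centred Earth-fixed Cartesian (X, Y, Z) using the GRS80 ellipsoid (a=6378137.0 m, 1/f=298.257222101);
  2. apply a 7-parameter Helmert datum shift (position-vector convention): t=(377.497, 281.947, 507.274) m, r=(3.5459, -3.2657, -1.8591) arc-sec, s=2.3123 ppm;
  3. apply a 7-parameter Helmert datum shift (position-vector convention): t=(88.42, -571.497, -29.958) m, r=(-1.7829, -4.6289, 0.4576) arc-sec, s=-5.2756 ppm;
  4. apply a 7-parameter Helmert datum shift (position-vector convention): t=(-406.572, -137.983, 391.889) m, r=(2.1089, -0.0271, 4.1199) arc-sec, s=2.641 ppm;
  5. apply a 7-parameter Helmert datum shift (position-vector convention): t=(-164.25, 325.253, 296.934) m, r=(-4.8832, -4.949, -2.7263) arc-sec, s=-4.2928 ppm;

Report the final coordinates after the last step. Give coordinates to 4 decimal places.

start: φ=65.016606°, λ=-19.288089°, h=3597.777 m
→ ECEF (a=6378137.000, f=1/298.257222101): X=2551091.1210, Y=-892784.0732, Z=5761753.1880
→ Helmert 7p (PV): X=2551375.2465, Y=-892626.2346, Z=5762298.8274
→ Helmert 7p (PV): X=2551322.8726, Y=-893137.5547, Z=5762303.4419
→ Helmert 7p (PV): X=2550940.1210, Y=-893285.8519, Z=5762701.7526
→ Helmert 7p (PV): X=2550614.8470, Y=-892854.0530, Z=5763056.3020

X=2550614.8470 m, Y=-892854.0530 m, Z=5763056.3020 m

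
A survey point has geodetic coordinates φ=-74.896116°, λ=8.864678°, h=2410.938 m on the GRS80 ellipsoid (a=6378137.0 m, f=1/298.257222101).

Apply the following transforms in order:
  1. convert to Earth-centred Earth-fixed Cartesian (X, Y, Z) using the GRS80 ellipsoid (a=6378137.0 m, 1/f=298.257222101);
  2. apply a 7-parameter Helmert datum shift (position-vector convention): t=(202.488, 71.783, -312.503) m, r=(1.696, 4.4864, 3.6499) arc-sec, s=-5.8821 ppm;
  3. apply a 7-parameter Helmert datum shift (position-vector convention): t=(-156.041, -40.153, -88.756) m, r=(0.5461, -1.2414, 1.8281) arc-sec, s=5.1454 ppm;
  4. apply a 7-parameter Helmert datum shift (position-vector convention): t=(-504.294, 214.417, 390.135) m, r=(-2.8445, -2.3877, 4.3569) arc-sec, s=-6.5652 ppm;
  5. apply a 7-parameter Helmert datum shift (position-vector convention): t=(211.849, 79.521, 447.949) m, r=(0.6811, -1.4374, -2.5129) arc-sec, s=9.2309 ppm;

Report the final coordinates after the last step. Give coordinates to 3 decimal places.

start: φ=-74.896116°, λ=8.864678°, h=2410.938 m
→ ECEF (a=6378137.000, f=1/298.257222101): X=1647867.0097, Y=257008.3902, Z=-6138082.0950
→ Helmert 7p (PV): X=1647921.7503, Y=257158.2904, Z=-6138392.2220
→ Helmert 7p (PV): X=1647808.8533, Y=257150.3178, Z=-6138501.9636
→ Helmert 7p (PV): X=1647359.3676, Y=257313.2002, Z=-6138055.9996
→ Helmert 7p (PV): X=1647632.3328, Y=257395.2951, Z=-6137652.3806

X=1647632.333 m, Y=257395.295 m, Z=-6137652.381 m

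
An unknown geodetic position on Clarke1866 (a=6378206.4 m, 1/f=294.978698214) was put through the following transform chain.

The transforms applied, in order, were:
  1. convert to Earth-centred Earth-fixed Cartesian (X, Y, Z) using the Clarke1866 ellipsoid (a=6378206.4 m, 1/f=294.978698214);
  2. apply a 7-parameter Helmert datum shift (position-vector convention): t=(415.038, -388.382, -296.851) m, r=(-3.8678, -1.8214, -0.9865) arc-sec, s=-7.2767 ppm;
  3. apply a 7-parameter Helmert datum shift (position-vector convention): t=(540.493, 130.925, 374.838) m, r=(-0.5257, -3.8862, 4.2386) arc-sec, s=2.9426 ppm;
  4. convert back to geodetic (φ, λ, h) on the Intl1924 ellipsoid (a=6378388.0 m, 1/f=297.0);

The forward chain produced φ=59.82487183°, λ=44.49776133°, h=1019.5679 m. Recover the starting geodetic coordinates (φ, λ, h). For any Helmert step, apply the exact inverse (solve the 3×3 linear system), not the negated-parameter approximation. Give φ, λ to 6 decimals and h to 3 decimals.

φ=59.829277°, λ=44.508684°, h=1018.843 m

start: φ=59.824872°, λ=44.497761°, h=1019.568 m
→ ECEF (a=6378388.000, f=1/297.0): X=2292945.6735, Y=2253095.3376, Z=5491695.1786
→ Helmert⁻¹: X=2292548.1904, Y=2252896.6773, Z=5491266.7303
→ Helmert⁻¹: X=2292187.5485, Y=2253209.4418, Z=5491625.5525
→ geod (Bowring, a=6378206.400): φ=59.82927700°, λ=44.50868400°, h=1018.8430 m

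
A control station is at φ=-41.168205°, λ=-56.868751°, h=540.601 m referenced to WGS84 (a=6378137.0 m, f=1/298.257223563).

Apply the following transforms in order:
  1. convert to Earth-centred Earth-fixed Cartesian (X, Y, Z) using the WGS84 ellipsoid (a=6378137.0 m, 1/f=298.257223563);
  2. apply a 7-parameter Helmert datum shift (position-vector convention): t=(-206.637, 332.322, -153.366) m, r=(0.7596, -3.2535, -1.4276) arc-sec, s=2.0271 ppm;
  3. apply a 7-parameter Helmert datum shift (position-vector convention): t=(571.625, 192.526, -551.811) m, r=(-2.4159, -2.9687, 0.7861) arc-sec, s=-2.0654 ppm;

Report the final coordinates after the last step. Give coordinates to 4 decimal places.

start: φ=-41.168205°, λ=-56.868751°, h=540.601 m
→ ECEF (a=6378137.000, f=1/298.257223563): X=2628249.2066, Y=-4026923.6192, Z=-4176859.1012
→ Helmert 7p (PV): X=2628085.9095, Y=-4026602.2690, Z=-4176994.3073
→ Helmert 7p (PV): X=2628727.5703, Y=-4026440.3339, Z=-4177452.5041

X=2628727.5703 m, Y=-4026440.3339 m, Z=-4177452.5041 m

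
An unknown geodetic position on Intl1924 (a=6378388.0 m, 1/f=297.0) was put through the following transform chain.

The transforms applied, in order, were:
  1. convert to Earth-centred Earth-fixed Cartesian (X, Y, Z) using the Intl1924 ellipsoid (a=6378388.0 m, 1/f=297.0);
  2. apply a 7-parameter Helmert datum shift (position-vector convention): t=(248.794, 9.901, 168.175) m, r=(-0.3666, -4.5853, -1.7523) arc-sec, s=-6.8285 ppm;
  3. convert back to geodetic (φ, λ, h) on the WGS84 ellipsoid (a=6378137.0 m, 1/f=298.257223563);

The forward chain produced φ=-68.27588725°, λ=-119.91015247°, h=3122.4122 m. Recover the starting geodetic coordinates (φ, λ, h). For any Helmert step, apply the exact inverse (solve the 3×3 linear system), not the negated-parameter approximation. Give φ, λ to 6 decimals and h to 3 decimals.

start: φ=-68.275887°, λ=-119.910152°, h=3122.412 m
→ ECEF (a=6378137.000, f=1/298.257223563): X=-1181178.6628, Y=-2053290.6324, Z=-5905452.2406
→ Helmert⁻¹: X=-1181549.3638, Y=-2053314.0959, Z=-5905638.1258
→ geod (Bowring, a=6378388.000): φ=-68.27536000°, λ=-119.91764100°, h=3198.8640 m

φ=-68.275360°, λ=-119.917641°, h=3198.864 m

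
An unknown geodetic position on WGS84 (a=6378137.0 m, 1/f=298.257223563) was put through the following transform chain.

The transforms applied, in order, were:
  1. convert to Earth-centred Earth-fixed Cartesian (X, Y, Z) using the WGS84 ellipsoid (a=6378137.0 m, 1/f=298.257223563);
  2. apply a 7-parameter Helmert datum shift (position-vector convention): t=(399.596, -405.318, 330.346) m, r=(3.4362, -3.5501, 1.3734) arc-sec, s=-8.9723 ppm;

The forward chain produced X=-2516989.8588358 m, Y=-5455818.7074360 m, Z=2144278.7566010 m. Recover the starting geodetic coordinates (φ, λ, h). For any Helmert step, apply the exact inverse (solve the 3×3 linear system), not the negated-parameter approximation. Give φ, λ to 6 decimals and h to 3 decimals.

start: X=-2516989.8588, Y=-5455818.7074, Z=2144278.7566 m
→ Helmert⁻¹: X=-2517411.4634, Y=-5455409.8565, Z=2144101.8576
→ geod (Bowring, a=6378137.000): φ=19.76155400°, λ=-114.77107100°, h=3633.5090 m

φ=19.761554°, λ=-114.771071°, h=3633.509 m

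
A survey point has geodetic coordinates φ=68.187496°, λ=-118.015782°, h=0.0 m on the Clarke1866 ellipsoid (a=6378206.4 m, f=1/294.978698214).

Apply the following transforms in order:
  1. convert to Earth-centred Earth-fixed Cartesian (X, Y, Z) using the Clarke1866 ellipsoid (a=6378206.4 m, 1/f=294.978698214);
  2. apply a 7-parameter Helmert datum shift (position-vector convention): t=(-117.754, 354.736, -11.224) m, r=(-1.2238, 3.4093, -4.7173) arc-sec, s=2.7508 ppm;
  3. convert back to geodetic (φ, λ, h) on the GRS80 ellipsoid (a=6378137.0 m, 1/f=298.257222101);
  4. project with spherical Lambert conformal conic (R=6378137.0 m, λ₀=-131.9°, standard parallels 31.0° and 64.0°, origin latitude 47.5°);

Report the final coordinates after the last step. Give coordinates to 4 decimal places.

E=588300.3360 m, N=2309541.6160 m

start: φ=68.187496°, λ=-118.015782°, h=0.000 m
→ ECEF (a=6378206.400, f=1/294.978698214): X=-1116463.4803, Y=-2098367.8447, Z=5898708.3130
→ Helmert 7p (PV): X=-1116534.7970, Y=-2097958.3491, Z=5898744.2189
→ geod (Bowring, a=6378137.000): φ=68.18887055°, λ=-118.02193707°, h=-224.1081 m
→ lcc (R=6378137.0, λ₀=-131.9°): E=588300.3360, N=2309541.6160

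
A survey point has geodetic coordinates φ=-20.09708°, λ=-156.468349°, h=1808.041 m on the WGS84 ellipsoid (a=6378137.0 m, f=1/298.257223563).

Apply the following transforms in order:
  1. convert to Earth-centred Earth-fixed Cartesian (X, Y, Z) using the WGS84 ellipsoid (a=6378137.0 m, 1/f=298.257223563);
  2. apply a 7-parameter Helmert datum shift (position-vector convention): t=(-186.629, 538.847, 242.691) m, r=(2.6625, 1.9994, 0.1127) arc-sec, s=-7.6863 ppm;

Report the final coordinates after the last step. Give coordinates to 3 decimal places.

start: φ=-20.097080°, λ=-156.468349°, h=1808.041 m
→ ECEF (a=6378137.000, f=1/298.257223563): X=-5495399.4069, Y=-2393078.2134, Z=-2178414.0271
→ Helmert 7p (PV): X=-5495563.6051, Y=-2392495.8559, Z=-2178132.2136

X=-5495563.605 m, Y=-2392495.856 m, Z=-2178132.214 m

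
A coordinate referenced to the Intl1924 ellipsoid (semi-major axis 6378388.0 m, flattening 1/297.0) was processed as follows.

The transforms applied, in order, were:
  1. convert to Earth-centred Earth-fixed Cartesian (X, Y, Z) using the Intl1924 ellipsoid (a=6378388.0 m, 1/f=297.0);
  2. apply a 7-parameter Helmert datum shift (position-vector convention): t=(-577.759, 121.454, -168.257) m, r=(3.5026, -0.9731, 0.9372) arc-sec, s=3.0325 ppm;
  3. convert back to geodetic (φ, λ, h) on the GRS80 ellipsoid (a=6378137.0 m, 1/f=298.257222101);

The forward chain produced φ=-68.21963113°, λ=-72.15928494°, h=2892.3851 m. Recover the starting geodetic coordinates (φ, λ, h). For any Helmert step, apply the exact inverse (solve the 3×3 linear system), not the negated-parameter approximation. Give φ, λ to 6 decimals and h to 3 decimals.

φ=-68.216363°, λ=-72.148555°, h=2652.982 m

start: φ=-68.219631°, λ=-72.159285°, h=2892.385 m
→ ECEF (a=6378137.000, f=1/298.257222101): X=727492.0091, Y=-2260352.5066, Z=-5902912.1131
→ Helmert⁻¹: X=728029.4416, Y=-2260570.6477, Z=-5902691.0038
→ geod (Bowring, a=6378388.000): φ=-68.21636300°, λ=-72.14855500°, h=2652.9820 m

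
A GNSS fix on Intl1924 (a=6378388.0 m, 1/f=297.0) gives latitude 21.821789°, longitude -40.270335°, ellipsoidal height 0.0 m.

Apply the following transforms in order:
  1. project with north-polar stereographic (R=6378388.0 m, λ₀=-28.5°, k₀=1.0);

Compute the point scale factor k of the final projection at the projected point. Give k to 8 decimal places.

start: φ=21.821789°, λ=-40.270335°, h=0.000 m
→ into stereo (λ₀=-28.5°): φ=21.82178900°, λ−λ₀=-11.77033500°
scale k = 1.45802254

1.45802254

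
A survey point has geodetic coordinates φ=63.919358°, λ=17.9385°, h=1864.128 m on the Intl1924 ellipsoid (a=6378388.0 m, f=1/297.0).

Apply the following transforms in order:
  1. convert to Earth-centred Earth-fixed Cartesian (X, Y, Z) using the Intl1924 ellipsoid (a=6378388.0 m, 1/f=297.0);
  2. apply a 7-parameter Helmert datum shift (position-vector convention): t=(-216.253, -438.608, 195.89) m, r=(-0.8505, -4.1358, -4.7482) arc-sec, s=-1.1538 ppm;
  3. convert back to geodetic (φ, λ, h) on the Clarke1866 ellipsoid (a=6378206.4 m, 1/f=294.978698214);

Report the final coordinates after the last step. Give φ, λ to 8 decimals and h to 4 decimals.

φ=63.92493130°, λ=17.93121033°, h=2182.9758 m

start: φ=63.919358°, λ=17.938500°, h=1864.128 m
→ ECEF (a=6378388.000, f=1/297.0): X=2675893.7245, Y=866276.2070, Z=5707570.2323
→ Helmert 7p (PV): X=2675579.8837, Y=865798.5350, Z=5707809.6190
→ geod (Bowring, a=6378206.400): φ=63.92493130°, λ=17.93121033°, h=2182.9758 m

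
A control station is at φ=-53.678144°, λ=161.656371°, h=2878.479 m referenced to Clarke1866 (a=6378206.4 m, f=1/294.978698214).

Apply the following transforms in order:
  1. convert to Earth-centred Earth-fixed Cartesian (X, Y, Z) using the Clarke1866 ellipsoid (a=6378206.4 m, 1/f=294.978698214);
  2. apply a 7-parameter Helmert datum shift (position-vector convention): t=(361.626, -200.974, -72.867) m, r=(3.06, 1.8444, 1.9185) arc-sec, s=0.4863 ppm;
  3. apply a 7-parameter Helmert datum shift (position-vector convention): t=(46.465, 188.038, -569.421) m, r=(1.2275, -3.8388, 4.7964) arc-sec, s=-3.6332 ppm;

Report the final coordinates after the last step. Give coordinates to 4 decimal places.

start: φ=-53.678144°, λ=161.656371°, h=2878.479 m
→ ECEF (a=6378206.400, f=1/294.978698214): X=-3595493.4646, Y=1192133.8516, Z=-5117722.3684
→ Helmert 7p (PV): X=-3595190.4375, Y=1191975.9381, Z=-5117747.8879
→ Helmert 7p (PV): X=-3595063.3819, Y=1192106.5006, Z=-5118358.5315

X=-3595063.3819 m, Y=1192106.5006 m, Z=-5118358.5315 m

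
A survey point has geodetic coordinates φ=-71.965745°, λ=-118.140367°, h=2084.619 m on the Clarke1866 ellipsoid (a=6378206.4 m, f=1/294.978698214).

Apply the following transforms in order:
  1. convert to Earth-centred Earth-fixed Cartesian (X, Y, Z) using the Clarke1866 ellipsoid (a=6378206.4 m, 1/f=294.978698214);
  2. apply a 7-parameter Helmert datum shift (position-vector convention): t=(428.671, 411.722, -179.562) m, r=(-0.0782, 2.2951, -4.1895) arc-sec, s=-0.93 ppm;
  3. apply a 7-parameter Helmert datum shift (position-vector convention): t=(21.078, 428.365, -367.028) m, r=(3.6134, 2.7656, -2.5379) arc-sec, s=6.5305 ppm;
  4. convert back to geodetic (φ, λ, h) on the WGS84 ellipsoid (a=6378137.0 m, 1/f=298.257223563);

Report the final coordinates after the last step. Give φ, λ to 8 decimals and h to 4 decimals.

φ=-71.97432103°, λ=-118.14742270°, h=2199.4512 m

start: φ=-71.965745°, λ=-118.140367°, h=2084.619 m
→ ECEF (a=6378206.400, f=1/294.978698214): X=-934454.4789, Y=-1747114.0822, Z=-6044304.2404
→ Helmert 7p (PV): X=-934127.6796, Y=-1746684.0470, Z=-6044467.1212
→ Helmert 7p (PV): X=-934215.2382, Y=-1746149.7058, Z=-6044891.6968
→ geod (Bowring, a=6378137.000): φ=-71.97432103°, λ=-118.14742270°, h=2199.4512 m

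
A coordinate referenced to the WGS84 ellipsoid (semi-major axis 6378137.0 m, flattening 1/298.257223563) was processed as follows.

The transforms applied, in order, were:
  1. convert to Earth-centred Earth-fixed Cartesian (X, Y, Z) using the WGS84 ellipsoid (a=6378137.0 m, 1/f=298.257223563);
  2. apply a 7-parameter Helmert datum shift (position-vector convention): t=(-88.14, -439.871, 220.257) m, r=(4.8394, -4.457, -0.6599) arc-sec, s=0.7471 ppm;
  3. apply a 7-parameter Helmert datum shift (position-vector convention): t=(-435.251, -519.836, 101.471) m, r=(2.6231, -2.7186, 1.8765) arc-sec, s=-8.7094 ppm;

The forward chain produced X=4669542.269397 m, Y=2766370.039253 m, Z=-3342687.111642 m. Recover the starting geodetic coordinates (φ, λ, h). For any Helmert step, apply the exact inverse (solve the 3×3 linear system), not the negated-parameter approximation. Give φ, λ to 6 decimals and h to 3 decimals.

φ=-31.801041°, λ=30.648799°, h=3028.889 m

start: X=4669542.2694, Y=2766370.0393, Z=-3342687.1116 m
→ Helmert⁻¹: X=4669999.3047, Y=2766828.9756, Z=-3342914.4340
→ Helmert⁻¹: X=4670002.8601, Y=2767203.2792, Z=-3343298.0278
→ geod (Bowring, a=6378137.000): φ=-31.80104100°, λ=30.64879900°, h=3028.8890 m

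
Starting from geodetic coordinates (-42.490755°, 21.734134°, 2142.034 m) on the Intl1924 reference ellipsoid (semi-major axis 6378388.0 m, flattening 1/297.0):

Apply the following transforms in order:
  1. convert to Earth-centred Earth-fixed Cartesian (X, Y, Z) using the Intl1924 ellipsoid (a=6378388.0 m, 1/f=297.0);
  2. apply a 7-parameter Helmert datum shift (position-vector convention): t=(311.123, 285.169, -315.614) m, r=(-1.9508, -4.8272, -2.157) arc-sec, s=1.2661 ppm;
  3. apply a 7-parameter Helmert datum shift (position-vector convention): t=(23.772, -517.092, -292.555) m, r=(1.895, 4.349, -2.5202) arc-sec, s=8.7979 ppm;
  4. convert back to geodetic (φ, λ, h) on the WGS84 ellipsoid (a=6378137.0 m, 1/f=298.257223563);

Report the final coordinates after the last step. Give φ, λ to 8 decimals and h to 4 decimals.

φ=-42.49248298°, λ=21.72864982°, h=2992.3843 m

start: φ=-42.490755°, λ=21.734134°, h=2142.034 m
→ ECEF (a=6378388.000, f=1/297.0): X=4377169.1763, Y=1744908.5550, Z=-4287478.7414
→ Helmert 7p (PV): X=4377604.4282, Y=1745109.6092, Z=-4287713.8480
→ Helmert 7p (PV): X=4377597.6310, Y=1744593.7758, Z=-4288120.3937
→ geod (Bowring, a=6378137.000): φ=-42.49248298°, λ=21.72864982°, h=2992.3843 m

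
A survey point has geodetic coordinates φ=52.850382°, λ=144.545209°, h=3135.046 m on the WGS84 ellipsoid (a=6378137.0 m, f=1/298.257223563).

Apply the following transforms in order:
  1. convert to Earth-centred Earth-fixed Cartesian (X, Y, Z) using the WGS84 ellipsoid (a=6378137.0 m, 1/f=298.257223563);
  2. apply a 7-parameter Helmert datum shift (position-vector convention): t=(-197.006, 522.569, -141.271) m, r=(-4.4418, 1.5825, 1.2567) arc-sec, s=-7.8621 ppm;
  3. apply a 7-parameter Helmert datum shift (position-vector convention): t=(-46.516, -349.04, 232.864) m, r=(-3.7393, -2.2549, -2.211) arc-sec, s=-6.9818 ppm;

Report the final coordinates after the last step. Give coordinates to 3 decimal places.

X=-3145969.473 m, Y=2240466.151 m, Z=5062921.949 m

start: φ=52.850382°, λ=144.545209°, h=3135.046 m
→ ECEF (a=6378137.000, f=1/298.257223563): X=-3145766.5158, Y=2240110.5128, Z=5063004.6250
→ Helmert 7p (PV): X=-3145913.5936, Y=2240705.3321, Z=5062799.4437
→ Helmert 7p (PV): X=-3145969.4735, Y=2240466.1505, Z=5062921.9485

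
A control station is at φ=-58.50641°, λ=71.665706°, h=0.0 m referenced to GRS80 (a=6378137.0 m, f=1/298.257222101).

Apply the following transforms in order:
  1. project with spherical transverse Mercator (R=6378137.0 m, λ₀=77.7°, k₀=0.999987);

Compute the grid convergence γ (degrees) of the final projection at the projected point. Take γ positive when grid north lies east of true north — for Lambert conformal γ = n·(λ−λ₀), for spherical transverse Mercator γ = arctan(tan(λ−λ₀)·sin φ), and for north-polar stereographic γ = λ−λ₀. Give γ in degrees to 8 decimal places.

5.15062385

start: φ=-58.506410°, λ=71.665706°, h=0.000 m
→ into tm (λ₀=77.7°): φ=-58.50641000°, λ−λ₀=-6.03429400°
convergence γ = 5.15062385°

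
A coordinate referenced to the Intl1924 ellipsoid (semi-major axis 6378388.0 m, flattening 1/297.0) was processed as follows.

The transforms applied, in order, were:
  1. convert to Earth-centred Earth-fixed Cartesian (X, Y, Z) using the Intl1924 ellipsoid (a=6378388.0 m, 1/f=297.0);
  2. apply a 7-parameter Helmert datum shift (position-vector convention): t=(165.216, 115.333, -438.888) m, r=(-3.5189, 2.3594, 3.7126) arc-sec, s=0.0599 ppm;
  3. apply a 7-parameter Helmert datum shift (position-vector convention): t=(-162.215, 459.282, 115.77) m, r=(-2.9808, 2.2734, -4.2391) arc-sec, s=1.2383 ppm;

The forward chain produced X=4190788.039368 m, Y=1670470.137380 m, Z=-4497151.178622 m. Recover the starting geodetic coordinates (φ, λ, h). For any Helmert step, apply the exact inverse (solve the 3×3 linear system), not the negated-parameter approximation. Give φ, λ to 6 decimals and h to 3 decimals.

φ=-45.099688°, λ=21.727064°, h=2003.627 m

start: X=4190788.0394, Y=1670470.1374, Z=-4497151.1786 m
→ Helmert⁻¹: X=4190960.3070, Y=1670159.9093, Z=-4497191.0519
→ Helmert⁻¹: X=4190876.3355, Y=1670045.7576, Z=-4496675.4652
→ geod (Bowring, a=6378388.000): φ=-45.09968800°, λ=21.72706400°, h=2003.6270 m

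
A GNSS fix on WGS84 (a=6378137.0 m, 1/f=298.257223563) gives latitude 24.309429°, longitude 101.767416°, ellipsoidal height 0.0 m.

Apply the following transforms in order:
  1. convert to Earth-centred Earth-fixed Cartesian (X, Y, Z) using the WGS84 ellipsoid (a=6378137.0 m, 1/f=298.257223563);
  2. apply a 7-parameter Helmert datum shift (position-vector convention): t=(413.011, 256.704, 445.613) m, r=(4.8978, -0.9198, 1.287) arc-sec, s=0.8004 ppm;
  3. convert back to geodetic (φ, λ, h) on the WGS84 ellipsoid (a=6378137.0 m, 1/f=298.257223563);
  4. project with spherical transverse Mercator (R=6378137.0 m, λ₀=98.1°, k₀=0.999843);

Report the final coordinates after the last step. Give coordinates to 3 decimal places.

E=371757.414 m, N=2711068.348 m

start: φ=24.309429°, λ=101.767416°, h=0.000 m
→ ECEF (a=6378137.000, f=1/298.257223563): X=-1186095.4715, Y=5693692.7171, Z=2609555.1136
→ Helmert 7p (PV): X=-1185730.5728, Y=5693884.6131, Z=2610132.7241
→ geod (Bowring, a=6378137.000): φ=24.31375955°, λ=101.76351127°, h=341.1993 m
→ tm (R=6378137.0, λ₀=98.1°): E=371757.4139, N=2711068.3484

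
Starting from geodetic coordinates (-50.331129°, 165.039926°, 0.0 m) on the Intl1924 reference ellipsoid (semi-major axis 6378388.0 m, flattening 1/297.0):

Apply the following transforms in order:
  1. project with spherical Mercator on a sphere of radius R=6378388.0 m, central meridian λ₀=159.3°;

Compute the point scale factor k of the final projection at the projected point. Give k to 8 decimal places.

1.56653945

start: φ=-50.331129°, λ=165.039926°, h=0.000 m
→ into merc (λ₀=159.3°): φ=-50.33112900°, λ−λ₀=5.73992600°
scale k = 1.56653945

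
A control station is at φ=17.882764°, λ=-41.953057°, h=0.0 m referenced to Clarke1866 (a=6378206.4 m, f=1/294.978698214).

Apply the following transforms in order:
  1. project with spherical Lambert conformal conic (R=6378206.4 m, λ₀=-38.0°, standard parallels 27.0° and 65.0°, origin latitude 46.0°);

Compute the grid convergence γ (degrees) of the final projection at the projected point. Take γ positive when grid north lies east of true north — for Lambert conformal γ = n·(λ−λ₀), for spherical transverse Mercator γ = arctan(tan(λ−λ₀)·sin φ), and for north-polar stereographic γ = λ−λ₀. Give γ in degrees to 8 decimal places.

start: φ=17.882764°, λ=-41.953057°, h=0.000 m
→ into lcc (λ₀=-38.0°): φ=17.88276400°, λ−λ₀=-3.95305700°
convergence γ = -2.89997351°

-2.89997351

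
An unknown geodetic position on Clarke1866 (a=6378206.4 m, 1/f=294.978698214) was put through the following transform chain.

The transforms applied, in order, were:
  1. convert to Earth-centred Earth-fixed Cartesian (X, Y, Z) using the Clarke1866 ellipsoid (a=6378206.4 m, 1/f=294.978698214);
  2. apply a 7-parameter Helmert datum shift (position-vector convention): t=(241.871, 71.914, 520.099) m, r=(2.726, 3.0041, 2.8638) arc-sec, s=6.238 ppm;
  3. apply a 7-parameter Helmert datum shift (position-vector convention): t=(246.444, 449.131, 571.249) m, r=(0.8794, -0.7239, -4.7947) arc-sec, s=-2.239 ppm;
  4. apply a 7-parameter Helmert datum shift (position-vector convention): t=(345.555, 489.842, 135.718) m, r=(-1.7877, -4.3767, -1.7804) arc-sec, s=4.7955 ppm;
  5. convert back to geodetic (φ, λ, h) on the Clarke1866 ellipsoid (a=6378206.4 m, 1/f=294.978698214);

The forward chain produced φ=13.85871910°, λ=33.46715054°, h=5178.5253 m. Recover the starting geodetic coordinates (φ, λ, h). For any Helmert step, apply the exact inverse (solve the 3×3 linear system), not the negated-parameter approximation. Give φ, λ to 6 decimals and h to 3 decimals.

start: φ=13.858719°, λ=33.467151°, h=5178.525 m
→ ECEF (a=6378206.400, f=1/294.978698214): X=5171021.2508, Y=3418362.3947, Z=1518957.0200
→ Helmert⁻¹: X=5170653.6238, Y=3417887.6306, Z=1518733.9262
→ Helmert⁻¹: X=5170344.6416, Y=3417572.8103, Z=1518133.3600
→ Helmert⁻¹: X=5170095.8644, Y=3417427.8530, Z=1517633.9282
→ geod (Bowring, a=6378206.400): φ=13.84990000°, λ=33.46466100°, h=3611.8420 m

φ=13.849900°, λ=33.464661°, h=3611.842 m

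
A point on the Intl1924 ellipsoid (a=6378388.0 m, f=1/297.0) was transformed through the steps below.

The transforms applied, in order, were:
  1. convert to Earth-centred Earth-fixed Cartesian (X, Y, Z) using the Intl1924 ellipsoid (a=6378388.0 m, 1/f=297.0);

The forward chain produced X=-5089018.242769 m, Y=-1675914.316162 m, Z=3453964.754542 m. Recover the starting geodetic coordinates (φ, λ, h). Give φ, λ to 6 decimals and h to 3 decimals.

φ=32.984120°, λ=-161.772264°, h=2628.998 m

start: X=-5089018.2428, Y=-1675914.3162, Z=3453964.7545 m
→ geod (Bowring, a=6378388.000): φ=32.98412000°, λ=-161.77226400°, h=2628.9980 m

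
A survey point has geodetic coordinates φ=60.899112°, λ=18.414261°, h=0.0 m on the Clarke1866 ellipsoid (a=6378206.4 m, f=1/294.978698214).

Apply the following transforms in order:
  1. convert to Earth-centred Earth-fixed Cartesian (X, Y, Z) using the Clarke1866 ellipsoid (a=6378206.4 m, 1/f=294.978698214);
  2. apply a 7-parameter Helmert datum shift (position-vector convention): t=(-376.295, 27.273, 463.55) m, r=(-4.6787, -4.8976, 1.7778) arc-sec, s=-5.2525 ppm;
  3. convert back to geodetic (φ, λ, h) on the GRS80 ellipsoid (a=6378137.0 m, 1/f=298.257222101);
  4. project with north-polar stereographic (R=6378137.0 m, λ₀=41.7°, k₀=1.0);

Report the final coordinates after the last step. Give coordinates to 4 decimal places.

start: φ=60.899112°, λ=18.414261°, h=0.000 m
→ ECEF (a=6378206.400, f=1/294.978698214): X=2950835.9582, Y=982428.2838, Z=5549687.3723
→ Helmert 7p (PV): X=2950303.9240, Y=982601.7126, Z=5550169.5533
→ geod (Bowring, a=6378137.000): φ=60.90292725°, λ=18.42038944°, h=90.3804 m
→ stereo (R=6378137.0, λ₀=41.7°): E=-1308382.4139, N=-3041008.3784

E=-1308382.4139 m, N=-3041008.3784 m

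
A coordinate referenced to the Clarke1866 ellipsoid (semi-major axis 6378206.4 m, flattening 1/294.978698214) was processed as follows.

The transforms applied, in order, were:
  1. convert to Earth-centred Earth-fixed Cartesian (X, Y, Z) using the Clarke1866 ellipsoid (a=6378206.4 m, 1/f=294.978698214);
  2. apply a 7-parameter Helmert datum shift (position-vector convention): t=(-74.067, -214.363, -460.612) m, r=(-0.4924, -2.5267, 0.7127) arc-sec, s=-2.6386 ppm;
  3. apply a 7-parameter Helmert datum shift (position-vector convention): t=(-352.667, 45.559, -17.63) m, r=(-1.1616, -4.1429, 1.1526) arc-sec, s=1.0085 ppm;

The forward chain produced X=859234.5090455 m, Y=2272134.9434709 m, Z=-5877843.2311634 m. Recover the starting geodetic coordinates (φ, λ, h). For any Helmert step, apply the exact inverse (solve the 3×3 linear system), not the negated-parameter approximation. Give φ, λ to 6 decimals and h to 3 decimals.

start: X=859234.5090, Y=2272134.9435, Z=-5877843.2312 m
→ Helmert⁻¹: X=859480.9475, Y=2272115.3919, Z=-5877824.1407
→ Helmert⁻¹: X=859493.1374, Y=2272346.8115, Z=-5877384.1408
→ geod (Bowring, a=6378206.400): φ=-67.67891200°, λ=69.28136200°, h=-13.8000 m

φ=-67.678912°, λ=69.281362°, h=-13.800 m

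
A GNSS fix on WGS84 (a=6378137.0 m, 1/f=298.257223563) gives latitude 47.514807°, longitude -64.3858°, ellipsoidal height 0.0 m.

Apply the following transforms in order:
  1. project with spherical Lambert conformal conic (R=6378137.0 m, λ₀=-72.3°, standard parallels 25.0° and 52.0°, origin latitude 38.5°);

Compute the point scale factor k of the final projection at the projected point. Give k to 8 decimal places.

0.98375267

start: φ=47.514807°, λ=-64.385800°, h=0.000 m
→ into lcc (λ₀=-72.3°): φ=47.51480700°, λ−λ₀=7.91420000°
scale k = 0.98375267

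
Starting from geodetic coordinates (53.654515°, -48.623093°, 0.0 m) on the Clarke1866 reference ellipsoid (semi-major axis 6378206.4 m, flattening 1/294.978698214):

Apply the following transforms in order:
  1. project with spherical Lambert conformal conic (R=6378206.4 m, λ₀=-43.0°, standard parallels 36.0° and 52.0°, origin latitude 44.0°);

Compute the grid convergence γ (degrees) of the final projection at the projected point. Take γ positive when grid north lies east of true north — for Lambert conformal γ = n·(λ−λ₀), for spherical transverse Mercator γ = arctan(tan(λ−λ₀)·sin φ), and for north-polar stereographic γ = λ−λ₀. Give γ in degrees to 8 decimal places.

start: φ=53.654515°, λ=-48.623093°, h=0.000 m
→ into lcc (λ₀=-43.0°): φ=53.65451500°, λ−λ₀=-5.62309300°
convergence γ = -3.91897957°

-3.91897957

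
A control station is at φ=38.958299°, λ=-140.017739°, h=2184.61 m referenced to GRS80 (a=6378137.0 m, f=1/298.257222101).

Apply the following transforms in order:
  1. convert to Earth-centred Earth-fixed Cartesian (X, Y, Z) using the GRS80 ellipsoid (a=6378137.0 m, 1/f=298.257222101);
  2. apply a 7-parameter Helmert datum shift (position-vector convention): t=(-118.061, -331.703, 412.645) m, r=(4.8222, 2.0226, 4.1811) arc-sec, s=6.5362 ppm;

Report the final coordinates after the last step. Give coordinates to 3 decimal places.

X=-3806689.038 m, Y=-3192673.729 m, Z=3990493.220 m

start: φ=38.958299°, λ=-140.017739°, h=2184.610 m
→ ECEF (a=6378137.000, f=1/298.257222101): X=-3806649.9300, Y=-3192150.7141, Z=3990091.7958
→ Helmert 7p (PV): X=-3806689.0385, Y=-3192673.7287, Z=3990493.2197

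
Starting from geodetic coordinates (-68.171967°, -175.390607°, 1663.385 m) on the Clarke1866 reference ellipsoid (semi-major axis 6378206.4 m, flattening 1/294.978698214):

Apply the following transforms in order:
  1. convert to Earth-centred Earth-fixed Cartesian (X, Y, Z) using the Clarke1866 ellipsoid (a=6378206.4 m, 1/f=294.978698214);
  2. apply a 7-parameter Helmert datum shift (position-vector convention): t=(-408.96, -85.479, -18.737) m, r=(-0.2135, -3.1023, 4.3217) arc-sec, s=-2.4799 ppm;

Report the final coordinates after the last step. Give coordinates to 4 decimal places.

start: φ=-68.171967°, λ=-175.390607°, h=1663.385 m
→ ECEF (a=6378206.400, f=1/294.978698214): X=-2371428.5415, Y=-191191.9011, Z=-5899608.6127
→ Helmert 7p (PV): X=-2371738.8826, Y=-191332.6990, Z=-5899648.1884

X=-2371738.8826 m, Y=-191332.6990 m, Z=-5899648.1884 m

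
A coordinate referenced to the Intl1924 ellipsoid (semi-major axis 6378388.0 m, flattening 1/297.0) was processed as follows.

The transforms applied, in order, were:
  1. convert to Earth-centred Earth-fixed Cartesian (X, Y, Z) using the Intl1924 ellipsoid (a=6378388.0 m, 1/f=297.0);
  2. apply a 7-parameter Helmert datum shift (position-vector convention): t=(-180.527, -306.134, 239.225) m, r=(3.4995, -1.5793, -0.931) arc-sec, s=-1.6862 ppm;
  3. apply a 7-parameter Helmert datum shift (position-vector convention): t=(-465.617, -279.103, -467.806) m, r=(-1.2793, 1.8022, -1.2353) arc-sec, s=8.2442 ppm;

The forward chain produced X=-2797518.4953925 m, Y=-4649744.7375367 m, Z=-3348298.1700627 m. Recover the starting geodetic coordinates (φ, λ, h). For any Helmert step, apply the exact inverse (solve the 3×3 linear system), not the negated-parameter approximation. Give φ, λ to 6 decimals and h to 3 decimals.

start: X=-2797518.4954, Y=-4649744.7375, Z=-3348298.1701 m
→ Helmert⁻¹: X=-2796972.7229, Y=-4649423.2904, Z=-3347856.0389
→ Helmert⁻¹: X=-2796801.5617, Y=-4649194.4218, Z=-3348000.6168
→ geod (Bowring, a=6378388.000): φ=-31.85059700°, λ=-121.02972400°, h=2994.7030 m

φ=-31.850597°, λ=-121.029724°, h=2994.703 m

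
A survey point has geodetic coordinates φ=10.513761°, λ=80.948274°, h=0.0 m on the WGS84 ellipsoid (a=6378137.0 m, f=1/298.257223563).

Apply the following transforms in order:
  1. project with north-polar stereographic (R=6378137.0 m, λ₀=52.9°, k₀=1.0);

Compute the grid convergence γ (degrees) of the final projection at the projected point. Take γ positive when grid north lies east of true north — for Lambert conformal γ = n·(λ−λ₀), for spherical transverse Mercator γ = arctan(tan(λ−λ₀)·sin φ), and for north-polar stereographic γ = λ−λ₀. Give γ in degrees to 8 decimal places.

28.04827400

start: φ=10.513761°, λ=80.948274°, h=0.000 m
→ into stereo (λ₀=52.9°): φ=10.51376100°, λ−λ₀=28.04827400°
convergence γ = 28.04827400°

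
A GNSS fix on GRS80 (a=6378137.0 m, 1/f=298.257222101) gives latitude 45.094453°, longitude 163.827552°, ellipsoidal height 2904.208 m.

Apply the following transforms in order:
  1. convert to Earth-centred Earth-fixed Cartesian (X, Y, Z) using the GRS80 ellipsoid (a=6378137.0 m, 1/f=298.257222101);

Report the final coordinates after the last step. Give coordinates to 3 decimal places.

X=-4333654.114 m, Y=1256783.389 m, Z=4496821.626 m

start: φ=45.094453°, λ=163.827552°, h=2904.208 m
→ ECEF (a=6378137.000, f=1/298.257222101): X=-4333654.1138, Y=1256783.3890, Z=4496821.6256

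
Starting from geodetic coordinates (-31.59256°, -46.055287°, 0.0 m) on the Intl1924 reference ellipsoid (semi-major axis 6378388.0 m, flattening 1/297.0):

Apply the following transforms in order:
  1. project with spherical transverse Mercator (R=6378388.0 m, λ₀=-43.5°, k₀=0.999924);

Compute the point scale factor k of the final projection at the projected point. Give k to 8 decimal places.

1.00064581

start: φ=-31.592560°, λ=-46.055287°, h=0.000 m
→ into tm (λ₀=-43.5°): φ=-31.59256000°, λ−λ₀=-2.55528700°
scale k = 1.00064581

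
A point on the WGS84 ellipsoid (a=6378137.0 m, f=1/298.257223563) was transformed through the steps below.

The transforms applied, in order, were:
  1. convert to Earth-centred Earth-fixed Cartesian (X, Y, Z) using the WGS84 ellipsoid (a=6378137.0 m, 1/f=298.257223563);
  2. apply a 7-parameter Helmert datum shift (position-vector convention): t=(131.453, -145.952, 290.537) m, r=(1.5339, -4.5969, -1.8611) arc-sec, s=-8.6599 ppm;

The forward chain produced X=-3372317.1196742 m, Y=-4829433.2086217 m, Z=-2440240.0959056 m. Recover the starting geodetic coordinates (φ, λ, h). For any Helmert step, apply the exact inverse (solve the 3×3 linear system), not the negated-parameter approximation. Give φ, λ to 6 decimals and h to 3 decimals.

φ=-22.641087°, λ=-124.927667°, h=926.530 m

start: X=-3372317.1197, Y=-4829433.2086, Z=-2440240.0959 m
→ Helmert⁻¹: X=-3372488.5918, Y=-4829377.6561, Z=-2440440.6933
→ geod (Bowring, a=6378137.000): φ=-22.64108700°, λ=-124.92766700°, h=926.5300 m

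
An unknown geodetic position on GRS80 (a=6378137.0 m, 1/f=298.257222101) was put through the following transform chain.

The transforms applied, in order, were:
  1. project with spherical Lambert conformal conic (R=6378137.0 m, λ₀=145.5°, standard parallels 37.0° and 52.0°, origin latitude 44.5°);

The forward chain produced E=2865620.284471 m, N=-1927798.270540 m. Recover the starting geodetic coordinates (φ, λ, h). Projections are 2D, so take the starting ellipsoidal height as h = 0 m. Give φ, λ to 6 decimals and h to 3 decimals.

start: E=2865620.2845, N=-1927798.2705 m
→ lcc⁻¹: φ=23.17818500°, λ=172.46420400°

φ=23.178185°, λ=172.464204°, h=0.000 m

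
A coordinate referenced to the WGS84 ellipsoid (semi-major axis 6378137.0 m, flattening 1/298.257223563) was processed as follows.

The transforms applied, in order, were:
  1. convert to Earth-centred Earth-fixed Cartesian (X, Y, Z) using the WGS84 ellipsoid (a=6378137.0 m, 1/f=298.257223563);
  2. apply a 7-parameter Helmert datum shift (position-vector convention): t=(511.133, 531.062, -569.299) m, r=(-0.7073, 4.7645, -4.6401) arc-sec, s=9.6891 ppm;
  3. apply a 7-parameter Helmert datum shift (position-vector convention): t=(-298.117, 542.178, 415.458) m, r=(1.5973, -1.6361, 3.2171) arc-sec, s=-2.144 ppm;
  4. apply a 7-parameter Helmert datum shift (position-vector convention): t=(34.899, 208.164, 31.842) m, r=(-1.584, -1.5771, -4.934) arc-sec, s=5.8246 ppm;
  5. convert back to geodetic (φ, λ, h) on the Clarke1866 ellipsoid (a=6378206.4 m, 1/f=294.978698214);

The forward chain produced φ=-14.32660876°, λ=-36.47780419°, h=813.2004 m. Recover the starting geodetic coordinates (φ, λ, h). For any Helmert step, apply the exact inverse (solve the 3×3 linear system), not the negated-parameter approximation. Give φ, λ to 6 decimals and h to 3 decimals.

φ=-14.323023°, λ=-36.486849°, h=1297.649 m

start: φ=-14.326609°, λ=-36.477804°, h=813.200 m
→ ECEF (a=6378206.400, f=1/294.978698214): X=4970802.0922, Y=-3675220.9061, Z=-1568124.1712
→ Helmert⁻¹: X=4970814.1653, Y=-3675276.7139, Z=-1568213.1103
→ Helmert⁻¹: X=4971053.1648, Y=-3675916.4536, Z=-1568642.8960
→ Helmert⁻¹: X=4970612.7917, Y=-3676294.6997, Z=-1567956.1943
→ geod (Bowring, a=6378137.000): φ=-14.32302300°, λ=-36.48684900°, h=1297.6490 m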